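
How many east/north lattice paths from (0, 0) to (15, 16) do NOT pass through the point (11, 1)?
Number of paths = 300493683

Total paths from (0, 0) to (15, 16): C(31, 15) = 300540195. Paths through (11, 1): (paths (0, 0) → (11, 1)) × (paths (11, 1) → (15, 16)) = C(12, 11) · C(19, 4) = 12 · 3876 = 46512. Avoidance count = 300540195 − 46512 = 300493683.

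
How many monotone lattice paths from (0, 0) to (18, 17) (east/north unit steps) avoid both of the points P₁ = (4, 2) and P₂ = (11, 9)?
Number of paths = 2624637450

Inclusion–exclusion. Total paths: C(35, 18) = 4537567650. Through P₁: C(6, 4)·C(29, 14) = 1163381400. Through P₂: C(20, 11)·C(15, 7) = 1080822600. Since P₁ is strictly southwest of P₂, a monotone path through both must visit P₁ then P₂; paths through both = C(6, 4)·C(14, 7)·C(15, 7) = 331273800. Avoid both = 4537567650 − 1163381400 − 1080822600 + 331273800 = 2624637450.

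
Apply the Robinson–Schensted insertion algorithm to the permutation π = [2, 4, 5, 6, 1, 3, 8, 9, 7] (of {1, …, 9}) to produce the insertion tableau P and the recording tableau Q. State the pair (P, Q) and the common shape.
P = [1, 3, 5, 6, 7, 9] / [2, 4, 8];  Q = [1, 2, 3, 4, 7, 8] / [5, 6, 9];  common shape = (6, 3)

Row-insert the values π_1, π_2, … into P one at a time, bumping the leftmost entry strictly greater than the inserted value down to the next row. The recording tableau Q records, in position (i, j), the step at which that cell was added to P.
  Insert 2 (step 1): P = [2];  Q = [1]
  Insert 4 (step 2): P = [2, 4];  Q = [1, 2]
  Insert 5 (step 3): P = [2, 4, 5];  Q = [1, 2, 3]
  Insert 6 (step 4): P = [2, 4, 5, 6];  Q = [1, 2, 3, 4]
  Insert 1 (step 5): P = [1, 4, 5, 6] / [2];  Q = [1, 2, 3, 4] / [5]
  Insert 3 (step 6): P = [1, 3, 5, 6] / [2, 4];  Q = [1, 2, 3, 4] / [5, 6]
  Insert 8 (step 7): P = [1, 3, 5, 6, 8] / [2, 4];  Q = [1, 2, 3, 4, 7] / [5, 6]
  Insert 9 (step 8): P = [1, 3, 5, 6, 8, 9] / [2, 4];  Q = [1, 2, 3, 4, 7, 8] / [5, 6]
  Insert 7 (step 9): P = [1, 3, 5, 6, 7, 9] / [2, 4, 8];  Q = [1, 2, 3, 4, 7, 8] / [5, 6, 9]
Final shape: (6, 3).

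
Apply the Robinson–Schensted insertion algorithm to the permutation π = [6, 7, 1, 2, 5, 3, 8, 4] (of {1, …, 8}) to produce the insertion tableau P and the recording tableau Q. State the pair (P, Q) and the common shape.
P = [1, 2, 3, 4] / [5, 7, 8] / [6];  Q = [1, 2, 5, 7] / [3, 4, 8] / [6];  common shape = (4, 3, 1)

Row-insert the values π_1, π_2, … into P one at a time, bumping the leftmost entry strictly greater than the inserted value down to the next row. The recording tableau Q records, in position (i, j), the step at which that cell was added to P.
  Insert 6 (step 1): P = [6];  Q = [1]
  Insert 7 (step 2): P = [6, 7];  Q = [1, 2]
  Insert 1 (step 3): P = [1, 7] / [6];  Q = [1, 2] / [3]
  Insert 2 (step 4): P = [1, 2] / [6, 7];  Q = [1, 2] / [3, 4]
  Insert 5 (step 5): P = [1, 2, 5] / [6, 7];  Q = [1, 2, 5] / [3, 4]
  Insert 3 (step 6): P = [1, 2, 3] / [5, 7] / [6];  Q = [1, 2, 5] / [3, 4] / [6]
  Insert 8 (step 7): P = [1, 2, 3, 8] / [5, 7] / [6];  Q = [1, 2, 5, 7] / [3, 4] / [6]
  Insert 4 (step 8): P = [1, 2, 3, 4] / [5, 7, 8] / [6];  Q = [1, 2, 5, 7] / [3, 4, 8] / [6]
Final shape: (4, 3, 1).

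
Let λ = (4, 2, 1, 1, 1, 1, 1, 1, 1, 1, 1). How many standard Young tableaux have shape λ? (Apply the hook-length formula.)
# SYT of shape (4, 2, 1, 1, 1, 1, 1, 1, 1, 1, 1) = 2925

Hook-length formula: f^λ = n! / Π hook(c), product over all cells c of the Young diagram. For λ = (4, 2, 1, 1, 1, 1, 1, 1, 1, 1, 1), n = 15 boxes. Hook lengths by row (left-to-right, top-to-bottom): [14, 4, 2, 1]; [11, 1]; [9]; [8]; [7]; [6]; [5]; [4]; [3]; [2]; [1]. Product of hooks = 447068160. So f^λ = 15! / 447068160 = 1307674368000 / 447068160 = 2925.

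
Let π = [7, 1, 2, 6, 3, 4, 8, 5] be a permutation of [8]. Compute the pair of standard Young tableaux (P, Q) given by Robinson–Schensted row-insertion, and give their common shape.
P = [1, 2, 3, 4, 5] / [6, 8] / [7];  Q = [1, 3, 4, 6, 7] / [2, 8] / [5];  common shape = (5, 2, 1)

Row-insert the values π_1, π_2, … into P one at a time, bumping the leftmost entry strictly greater than the inserted value down to the next row. The recording tableau Q records, in position (i, j), the step at which that cell was added to P.
  Insert 7 (step 1): P = [7];  Q = [1]
  Insert 1 (step 2): P = [1] / [7];  Q = [1] / [2]
  Insert 2 (step 3): P = [1, 2] / [7];  Q = [1, 3] / [2]
  Insert 6 (step 4): P = [1, 2, 6] / [7];  Q = [1, 3, 4] / [2]
  Insert 3 (step 5): P = [1, 2, 3] / [6] / [7];  Q = [1, 3, 4] / [2] / [5]
  Insert 4 (step 6): P = [1, 2, 3, 4] / [6] / [7];  Q = [1, 3, 4, 6] / [2] / [5]
  Insert 8 (step 7): P = [1, 2, 3, 4, 8] / [6] / [7];  Q = [1, 3, 4, 6, 7] / [2] / [5]
  Insert 5 (step 8): P = [1, 2, 3, 4, 5] / [6, 8] / [7];  Q = [1, 3, 4, 6, 7] / [2, 8] / [5]
Final shape: (5, 2, 1).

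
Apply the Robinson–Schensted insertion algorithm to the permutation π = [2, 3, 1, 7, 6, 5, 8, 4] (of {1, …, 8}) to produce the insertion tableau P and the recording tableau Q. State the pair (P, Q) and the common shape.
P = [1, 3, 4, 8] / [2, 5] / [6] / [7];  Q = [1, 2, 4, 7] / [3, 5] / [6] / [8];  common shape = (4, 2, 1, 1)

Row-insert the values π_1, π_2, … into P one at a time, bumping the leftmost entry strictly greater than the inserted value down to the next row. The recording tableau Q records, in position (i, j), the step at which that cell was added to P.
  Insert 2 (step 1): P = [2];  Q = [1]
  Insert 3 (step 2): P = [2, 3];  Q = [1, 2]
  Insert 1 (step 3): P = [1, 3] / [2];  Q = [1, 2] / [3]
  Insert 7 (step 4): P = [1, 3, 7] / [2];  Q = [1, 2, 4] / [3]
  Insert 6 (step 5): P = [1, 3, 6] / [2, 7];  Q = [1, 2, 4] / [3, 5]
  Insert 5 (step 6): P = [1, 3, 5] / [2, 6] / [7];  Q = [1, 2, 4] / [3, 5] / [6]
  Insert 8 (step 7): P = [1, 3, 5, 8] / [2, 6] / [7];  Q = [1, 2, 4, 7] / [3, 5] / [6]
  Insert 4 (step 8): P = [1, 3, 4, 8] / [2, 5] / [6] / [7];  Q = [1, 2, 4, 7] / [3, 5] / [6] / [8]
Final shape: (4, 2, 1, 1).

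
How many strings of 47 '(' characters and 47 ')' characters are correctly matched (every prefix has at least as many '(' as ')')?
C_47 = 33868773757191046886429490

These balanced parentheses are counted by the Catalan number C_n = (1/(n + 1)) · C(2n, n). For n = 47: C_47 = (1/48) · C(94, 47) = 1625701140345170250548615520/48 = 33868773757191046886429490.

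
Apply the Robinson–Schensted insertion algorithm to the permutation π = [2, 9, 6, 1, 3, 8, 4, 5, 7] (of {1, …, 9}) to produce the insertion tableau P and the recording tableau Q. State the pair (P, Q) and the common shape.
P = [1, 3, 4, 5, 7] / [2, 6, 8] / [9];  Q = [1, 2, 6, 8, 9] / [3, 5, 7] / [4];  common shape = (5, 3, 1)

Row-insert the values π_1, π_2, … into P one at a time, bumping the leftmost entry strictly greater than the inserted value down to the next row. The recording tableau Q records, in position (i, j), the step at which that cell was added to P.
  Insert 2 (step 1): P = [2];  Q = [1]
  Insert 9 (step 2): P = [2, 9];  Q = [1, 2]
  Insert 6 (step 3): P = [2, 6] / [9];  Q = [1, 2] / [3]
  Insert 1 (step 4): P = [1, 6] / [2] / [9];  Q = [1, 2] / [3] / [4]
  Insert 3 (step 5): P = [1, 3] / [2, 6] / [9];  Q = [1, 2] / [3, 5] / [4]
  Insert 8 (step 6): P = [1, 3, 8] / [2, 6] / [9];  Q = [1, 2, 6] / [3, 5] / [4]
  Insert 4 (step 7): P = [1, 3, 4] / [2, 6, 8] / [9];  Q = [1, 2, 6] / [3, 5, 7] / [4]
  Insert 5 (step 8): P = [1, 3, 4, 5] / [2, 6, 8] / [9];  Q = [1, 2, 6, 8] / [3, 5, 7] / [4]
  Insert 7 (step 9): P = [1, 3, 4, 5, 7] / [2, 6, 8] / [9];  Q = [1, 2, 6, 8, 9] / [3, 5, 7] / [4]
Final shape: (5, 3, 1).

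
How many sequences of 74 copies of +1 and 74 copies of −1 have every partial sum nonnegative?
C_74 = 311496878311103321137536291518809134027240

These ballot sequences are counted by the Catalan number C_n = (1/(n + 1)) · C(2n, n). For n = 74: C_74 = (1/75) · C(148, 74) = 23362265873332749085315221863910685052043000/75 = 311496878311103321137536291518809134027240.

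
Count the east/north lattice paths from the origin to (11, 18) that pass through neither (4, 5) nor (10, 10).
Number of paths = 23690874

Inclusion–exclusion. Total paths: C(29, 11) = 34597290. Through P₁: C(9, 4)·C(20, 7) = 9767520. Through P₂: C(20, 10)·C(9, 1) = 1662804. Since P₁ is strictly southwest of P₂, a monotone path through both must visit P₁ then P₂; paths through both = C(9, 4)·C(11, 6)·C(9, 1) = 523908. Avoid both = 34597290 − 9767520 − 1662804 + 523908 = 23690874.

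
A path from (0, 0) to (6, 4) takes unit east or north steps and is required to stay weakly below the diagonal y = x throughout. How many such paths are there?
Number of paths = 90

By the reflection principle (André's argument), the number of monotone paths to (6, 4) with n ≤ m that never go above y = x is C(10, 6) − C(10, 7) = 210 − 120 = 90.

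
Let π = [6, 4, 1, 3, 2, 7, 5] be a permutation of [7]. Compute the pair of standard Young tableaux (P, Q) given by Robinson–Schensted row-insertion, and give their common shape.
P = [1, 2, 5] / [3, 7] / [4] / [6];  Q = [1, 4, 6] / [2, 7] / [3] / [5];  common shape = (3, 2, 1, 1)

Row-insert the values π_1, π_2, … into P one at a time, bumping the leftmost entry strictly greater than the inserted value down to the next row. The recording tableau Q records, in position (i, j), the step at which that cell was added to P.
  Insert 6 (step 1): P = [6];  Q = [1]
  Insert 4 (step 2): P = [4] / [6];  Q = [1] / [2]
  Insert 1 (step 3): P = [1] / [4] / [6];  Q = [1] / [2] / [3]
  Insert 3 (step 4): P = [1, 3] / [4] / [6];  Q = [1, 4] / [2] / [3]
  Insert 2 (step 5): P = [1, 2] / [3] / [4] / [6];  Q = [1, 4] / [2] / [3] / [5]
  Insert 7 (step 6): P = [1, 2, 7] / [3] / [4] / [6];  Q = [1, 4, 6] / [2] / [3] / [5]
  Insert 5 (step 7): P = [1, 2, 5] / [3, 7] / [4] / [6];  Q = [1, 4, 6] / [2, 7] / [3] / [5]
Final shape: (3, 2, 1, 1).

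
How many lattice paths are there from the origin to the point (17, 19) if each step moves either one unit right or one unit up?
Number of paths = 8597496600

A monotone lattice path from (0, 0) to (17, 19) consists of 17 east steps and 19 north steps in some order, so it is determined by which 17 of the 36 steps are east. The count is C(36, 17) = 8597496600.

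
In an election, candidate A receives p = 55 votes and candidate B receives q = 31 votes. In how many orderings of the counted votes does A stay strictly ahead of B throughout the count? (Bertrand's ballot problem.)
Strict-lead orderings = 64760718689823237467904

Total orderings of the 86 votes with 55 for A: C(86, 55) = 232059241971866600926656. By the Bertrand ballot formula (Cycle Lemma / reflection principle), the number of orderings in which A is strictly ahead of B throughout is (p − q)/(p + q) · C(p + q, p) = (55 − 31)/(55 + 31) · 232059241971866600926656 = 64760718689823237467904.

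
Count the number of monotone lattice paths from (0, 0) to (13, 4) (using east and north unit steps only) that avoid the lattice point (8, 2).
Number of paths = 1435

Total paths from (0, 0) to (13, 4): C(17, 13) = 2380. Paths through (8, 2): (paths (0, 0) → (8, 2)) × (paths (8, 2) → (13, 4)) = C(10, 8) · C(7, 5) = 45 · 21 = 945. Avoidance count = 2380 − 945 = 1435.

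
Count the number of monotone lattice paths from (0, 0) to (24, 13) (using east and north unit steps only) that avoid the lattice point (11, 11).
Number of paths = 3488396940

Total paths from (0, 0) to (24, 13): C(37, 24) = 3562467300. Paths through (11, 11): (paths (0, 0) → (11, 11)) × (paths (11, 11) → (24, 13)) = C(22, 11) · C(15, 13) = 705432 · 105 = 74070360. Avoidance count = 3562467300 − 74070360 = 3488396940.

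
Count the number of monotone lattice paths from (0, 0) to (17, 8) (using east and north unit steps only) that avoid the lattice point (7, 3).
Number of paths = 721215

Total paths from (0, 0) to (17, 8): C(25, 17) = 1081575. Paths through (7, 3): (paths (0, 0) → (7, 3)) × (paths (7, 3) → (17, 8)) = C(10, 7) · C(15, 10) = 120 · 3003 = 360360. Avoidance count = 1081575 − 360360 = 721215.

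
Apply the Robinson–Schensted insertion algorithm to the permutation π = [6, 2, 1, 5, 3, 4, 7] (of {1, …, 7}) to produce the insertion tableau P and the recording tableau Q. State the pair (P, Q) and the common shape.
P = [1, 3, 4, 7] / [2, 5] / [6];  Q = [1, 4, 6, 7] / [2, 5] / [3];  common shape = (4, 2, 1)

Row-insert the values π_1, π_2, … into P one at a time, bumping the leftmost entry strictly greater than the inserted value down to the next row. The recording tableau Q records, in position (i, j), the step at which that cell was added to P.
  Insert 6 (step 1): P = [6];  Q = [1]
  Insert 2 (step 2): P = [2] / [6];  Q = [1] / [2]
  Insert 1 (step 3): P = [1] / [2] / [6];  Q = [1] / [2] / [3]
  Insert 5 (step 4): P = [1, 5] / [2] / [6];  Q = [1, 4] / [2] / [3]
  Insert 3 (step 5): P = [1, 3] / [2, 5] / [6];  Q = [1, 4] / [2, 5] / [3]
  Insert 4 (step 6): P = [1, 3, 4] / [2, 5] / [6];  Q = [1, 4, 6] / [2, 5] / [3]
  Insert 7 (step 7): P = [1, 3, 4, 7] / [2, 5] / [6];  Q = [1, 4, 6, 7] / [2, 5] / [3]
Final shape: (4, 2, 1).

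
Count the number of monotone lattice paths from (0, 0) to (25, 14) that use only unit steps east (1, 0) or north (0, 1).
Number of paths = 15084504396

A monotone lattice path from (0, 0) to (25, 14) consists of 25 east steps and 14 north steps in some order, so it is determined by which 25 of the 39 steps are east. The count is C(39, 25) = 15084504396.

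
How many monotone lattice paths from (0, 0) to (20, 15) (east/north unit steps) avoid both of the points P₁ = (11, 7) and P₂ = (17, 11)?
Number of paths = 1956611820

Inclusion–exclusion. Total paths: C(35, 20) = 3247943160. Through P₁: C(18, 11)·C(17, 9) = 773641440. Through P₂: C(28, 17)·C(7, 3) = 751596300. Since P₁ is strictly southwest of P₂, a monotone path through both must visit P₁ then P₂; paths through both = C(18, 11)·C(10, 6)·C(7, 3) = 233906400. Avoid both = 3247943160 − 773641440 − 751596300 + 233906400 = 1956611820.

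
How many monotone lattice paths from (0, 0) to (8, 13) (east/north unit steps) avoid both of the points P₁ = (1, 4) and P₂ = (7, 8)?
Number of paths = 113980

Inclusion–exclusion. Total paths: C(21, 8) = 203490. Through P₁: C(5, 1)·C(16, 7) = 57200. Through P₂: C(15, 7)·C(6, 1) = 38610. Since P₁ is strictly southwest of P₂, a monotone path through both must visit P₁ then P₂; paths through both = C(5, 1)·C(10, 6)·C(6, 1) = 6300. Avoid both = 203490 − 57200 − 38610 + 6300 = 113980.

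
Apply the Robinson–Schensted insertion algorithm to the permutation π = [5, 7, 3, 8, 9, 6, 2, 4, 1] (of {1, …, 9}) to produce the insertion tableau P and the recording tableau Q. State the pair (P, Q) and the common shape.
P = [1, 4, 8, 9] / [2, 6] / [3, 7] / [5];  Q = [1, 2, 4, 5] / [3, 6] / [7, 8] / [9];  common shape = (4, 2, 2, 1)

Row-insert the values π_1, π_2, … into P one at a time, bumping the leftmost entry strictly greater than the inserted value down to the next row. The recording tableau Q records, in position (i, j), the step at which that cell was added to P.
  Insert 5 (step 1): P = [5];  Q = [1]
  Insert 7 (step 2): P = [5, 7];  Q = [1, 2]
  Insert 3 (step 3): P = [3, 7] / [5];  Q = [1, 2] / [3]
  Insert 8 (step 4): P = [3, 7, 8] / [5];  Q = [1, 2, 4] / [3]
  Insert 9 (step 5): P = [3, 7, 8, 9] / [5];  Q = [1, 2, 4, 5] / [3]
  Insert 6 (step 6): P = [3, 6, 8, 9] / [5, 7];  Q = [1, 2, 4, 5] / [3, 6]
  Insert 2 (step 7): P = [2, 6, 8, 9] / [3, 7] / [5];  Q = [1, 2, 4, 5] / [3, 6] / [7]
  Insert 4 (step 8): P = [2, 4, 8, 9] / [3, 6] / [5, 7];  Q = [1, 2, 4, 5] / [3, 6] / [7, 8]
  Insert 1 (step 9): P = [1, 4, 8, 9] / [2, 6] / [3, 7] / [5];  Q = [1, 2, 4, 5] / [3, 6] / [7, 8] / [9]
Final shape: (4, 2, 2, 1).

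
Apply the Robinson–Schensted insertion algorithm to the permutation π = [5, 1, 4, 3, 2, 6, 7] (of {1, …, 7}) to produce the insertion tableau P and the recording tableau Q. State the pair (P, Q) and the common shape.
P = [1, 2, 6, 7] / [3] / [4] / [5];  Q = [1, 3, 6, 7] / [2] / [4] / [5];  common shape = (4, 1, 1, 1)

Row-insert the values π_1, π_2, … into P one at a time, bumping the leftmost entry strictly greater than the inserted value down to the next row. The recording tableau Q records, in position (i, j), the step at which that cell was added to P.
  Insert 5 (step 1): P = [5];  Q = [1]
  Insert 1 (step 2): P = [1] / [5];  Q = [1] / [2]
  Insert 4 (step 3): P = [1, 4] / [5];  Q = [1, 3] / [2]
  Insert 3 (step 4): P = [1, 3] / [4] / [5];  Q = [1, 3] / [2] / [4]
  Insert 2 (step 5): P = [1, 2] / [3] / [4] / [5];  Q = [1, 3] / [2] / [4] / [5]
  Insert 6 (step 6): P = [1, 2, 6] / [3] / [4] / [5];  Q = [1, 3, 6] / [2] / [4] / [5]
  Insert 7 (step 7): P = [1, 2, 6, 7] / [3] / [4] / [5];  Q = [1, 3, 6, 7] / [2] / [4] / [5]
Final shape: (4, 1, 1, 1).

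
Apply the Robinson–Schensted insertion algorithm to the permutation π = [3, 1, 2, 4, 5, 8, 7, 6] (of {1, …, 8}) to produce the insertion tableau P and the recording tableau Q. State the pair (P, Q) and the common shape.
P = [1, 2, 4, 5, 6] / [3, 7] / [8];  Q = [1, 3, 4, 5, 6] / [2, 7] / [8];  common shape = (5, 2, 1)

Row-insert the values π_1, π_2, … into P one at a time, bumping the leftmost entry strictly greater than the inserted value down to the next row. The recording tableau Q records, in position (i, j), the step at which that cell was added to P.
  Insert 3 (step 1): P = [3];  Q = [1]
  Insert 1 (step 2): P = [1] / [3];  Q = [1] / [2]
  Insert 2 (step 3): P = [1, 2] / [3];  Q = [1, 3] / [2]
  Insert 4 (step 4): P = [1, 2, 4] / [3];  Q = [1, 3, 4] / [2]
  Insert 5 (step 5): P = [1, 2, 4, 5] / [3];  Q = [1, 3, 4, 5] / [2]
  Insert 8 (step 6): P = [1, 2, 4, 5, 8] / [3];  Q = [1, 3, 4, 5, 6] / [2]
  Insert 7 (step 7): P = [1, 2, 4, 5, 7] / [3, 8];  Q = [1, 3, 4, 5, 6] / [2, 7]
  Insert 6 (step 8): P = [1, 2, 4, 5, 6] / [3, 7] / [8];  Q = [1, 3, 4, 5, 6] / [2, 7] / [8]
Final shape: (5, 2, 1).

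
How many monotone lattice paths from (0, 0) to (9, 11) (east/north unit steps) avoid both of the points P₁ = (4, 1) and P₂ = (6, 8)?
Number of paths = 96485

Inclusion–exclusion. Total paths: C(20, 9) = 167960. Through P₁: C(5, 4)·C(15, 5) = 15015. Through P₂: C(14, 6)·C(6, 3) = 60060. Since P₁ is strictly southwest of P₂, a monotone path through both must visit P₁ then P₂; paths through both = C(5, 4)·C(9, 2)·C(6, 3) = 3600. Avoid both = 167960 − 15015 − 60060 + 3600 = 96485.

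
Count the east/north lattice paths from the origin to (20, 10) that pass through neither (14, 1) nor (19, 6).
Number of paths = 29103340

Inclusion–exclusion. Total paths: C(30, 20) = 30045015. Through P₁: C(15, 14)·C(15, 6) = 75075. Through P₂: C(25, 19)·C(5, 1) = 885500. Since P₁ is strictly southwest of P₂, a monotone path through both must visit P₁ then P₂; paths through both = C(15, 14)·C(10, 5)·C(5, 1) = 18900. Avoid both = 30045015 − 75075 − 885500 + 18900 = 29103340.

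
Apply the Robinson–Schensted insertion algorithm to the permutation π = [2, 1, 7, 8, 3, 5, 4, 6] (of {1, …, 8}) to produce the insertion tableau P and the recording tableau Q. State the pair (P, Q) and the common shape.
P = [1, 3, 4, 6] / [2, 5, 8] / [7];  Q = [1, 3, 4, 8] / [2, 5, 6] / [7];  common shape = (4, 3, 1)

Row-insert the values π_1, π_2, … into P one at a time, bumping the leftmost entry strictly greater than the inserted value down to the next row. The recording tableau Q records, in position (i, j), the step at which that cell was added to P.
  Insert 2 (step 1): P = [2];  Q = [1]
  Insert 1 (step 2): P = [1] / [2];  Q = [1] / [2]
  Insert 7 (step 3): P = [1, 7] / [2];  Q = [1, 3] / [2]
  Insert 8 (step 4): P = [1, 7, 8] / [2];  Q = [1, 3, 4] / [2]
  Insert 3 (step 5): P = [1, 3, 8] / [2, 7];  Q = [1, 3, 4] / [2, 5]
  Insert 5 (step 6): P = [1, 3, 5] / [2, 7, 8];  Q = [1, 3, 4] / [2, 5, 6]
  Insert 4 (step 7): P = [1, 3, 4] / [2, 5, 8] / [7];  Q = [1, 3, 4] / [2, 5, 6] / [7]
  Insert 6 (step 8): P = [1, 3, 4, 6] / [2, 5, 8] / [7];  Q = [1, 3, 4, 8] / [2, 5, 6] / [7]
Final shape: (4, 3, 1).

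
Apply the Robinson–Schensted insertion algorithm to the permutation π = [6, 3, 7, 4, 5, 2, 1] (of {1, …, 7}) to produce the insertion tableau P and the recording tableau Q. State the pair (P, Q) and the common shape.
P = [1, 4, 5] / [2, 7] / [3] / [6];  Q = [1, 3, 5] / [2, 4] / [6] / [7];  common shape = (3, 2, 1, 1)

Row-insert the values π_1, π_2, … into P one at a time, bumping the leftmost entry strictly greater than the inserted value down to the next row. The recording tableau Q records, in position (i, j), the step at which that cell was added to P.
  Insert 6 (step 1): P = [6];  Q = [1]
  Insert 3 (step 2): P = [3] / [6];  Q = [1] / [2]
  Insert 7 (step 3): P = [3, 7] / [6];  Q = [1, 3] / [2]
  Insert 4 (step 4): P = [3, 4] / [6, 7];  Q = [1, 3] / [2, 4]
  Insert 5 (step 5): P = [3, 4, 5] / [6, 7];  Q = [1, 3, 5] / [2, 4]
  Insert 2 (step 6): P = [2, 4, 5] / [3, 7] / [6];  Q = [1, 3, 5] / [2, 4] / [6]
  Insert 1 (step 7): P = [1, 4, 5] / [2, 7] / [3] / [6];  Q = [1, 3, 5] / [2, 4] / [6] / [7]
Final shape: (3, 2, 1, 1).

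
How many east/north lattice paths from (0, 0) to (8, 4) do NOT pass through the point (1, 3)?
Number of paths = 463

Total paths from (0, 0) to (8, 4): C(12, 8) = 495. Paths through (1, 3): (paths (0, 0) → (1, 3)) × (paths (1, 3) → (8, 4)) = C(4, 1) · C(8, 7) = 4 · 8 = 32. Avoidance count = 495 − 32 = 463.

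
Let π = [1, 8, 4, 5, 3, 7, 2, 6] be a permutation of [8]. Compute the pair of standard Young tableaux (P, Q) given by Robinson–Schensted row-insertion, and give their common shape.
P = [1, 2, 5, 6] / [3, 7] / [4] / [8];  Q = [1, 2, 4, 6] / [3, 8] / [5] / [7];  common shape = (4, 2, 1, 1)

Row-insert the values π_1, π_2, … into P one at a time, bumping the leftmost entry strictly greater than the inserted value down to the next row. The recording tableau Q records, in position (i, j), the step at which that cell was added to P.
  Insert 1 (step 1): P = [1];  Q = [1]
  Insert 8 (step 2): P = [1, 8];  Q = [1, 2]
  Insert 4 (step 3): P = [1, 4] / [8];  Q = [1, 2] / [3]
  Insert 5 (step 4): P = [1, 4, 5] / [8];  Q = [1, 2, 4] / [3]
  Insert 3 (step 5): P = [1, 3, 5] / [4] / [8];  Q = [1, 2, 4] / [3] / [5]
  Insert 7 (step 6): P = [1, 3, 5, 7] / [4] / [8];  Q = [1, 2, 4, 6] / [3] / [5]
  Insert 2 (step 7): P = [1, 2, 5, 7] / [3] / [4] / [8];  Q = [1, 2, 4, 6] / [3] / [5] / [7]
  Insert 6 (step 8): P = [1, 2, 5, 6] / [3, 7] / [4] / [8];  Q = [1, 2, 4, 6] / [3, 8] / [5] / [7]
Final shape: (4, 2, 1, 1).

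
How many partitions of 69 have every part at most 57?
p(69, parts ≤ 57) = 3554150

Use the recurrence p(n, m) = p(n, m−1) + p(n−m, m): either the largest part is < m (count p(n, m−1)) or the largest part is exactly m (remove one copy of m, count p(n−m, m)). With p(0, ·) = 1 this gives p(69, parts ≤ 57) = 3554150. (By conjugating Young diagrams, this also counts partitions of 69 into at most 57 parts.)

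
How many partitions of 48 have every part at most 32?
p(48, parts ≤ 32) = 146589

Use the recurrence p(n, m) = p(n, m−1) + p(n−m, m): either the largest part is < m (count p(n, m−1)) or the largest part is exactly m (remove one copy of m, count p(n−m, m)). With p(0, ·) = 1 this gives p(48, parts ≤ 32) = 146589. (By conjugating Young diagrams, this also counts partitions of 48 into at most 32 parts.)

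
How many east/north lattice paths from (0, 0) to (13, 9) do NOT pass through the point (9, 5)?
Number of paths = 357280

Total paths from (0, 0) to (13, 9): C(22, 13) = 497420. Paths through (9, 5): (paths (0, 0) → (9, 5)) × (paths (9, 5) → (13, 9)) = C(14, 9) · C(8, 4) = 2002 · 70 = 140140. Avoidance count = 497420 − 140140 = 357280.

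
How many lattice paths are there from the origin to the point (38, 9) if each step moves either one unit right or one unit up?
Number of paths = 1362649145

A monotone lattice path from (0, 0) to (38, 9) consists of 38 east steps and 9 north steps in some order, so it is determined by which 38 of the 47 steps are east. The count is C(47, 38) = 1362649145.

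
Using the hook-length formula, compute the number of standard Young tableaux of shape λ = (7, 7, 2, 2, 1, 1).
# SYT of shape (7, 7, 2, 2, 1, 1) = 37035180

Hook-length formula: f^λ = n! / Π hook(c), product over all cells c of the Young diagram. For λ = (7, 7, 2, 2, 1, 1), n = 20 boxes. Hook lengths by row (left-to-right, top-to-bottom): [12, 9, 6, 5, 4, 3, 2]; [11, 8, 5, 4, 3, 2, 1]; [5, 2]; [4, 1]; [2]; [1]. Product of hooks = 65691648000. So f^λ = 20! / 65691648000 = 2432902008176640000 / 65691648000 = 37035180.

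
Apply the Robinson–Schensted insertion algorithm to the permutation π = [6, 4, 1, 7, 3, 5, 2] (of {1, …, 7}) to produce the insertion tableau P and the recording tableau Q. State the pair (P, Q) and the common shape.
P = [1, 2, 5] / [3, 7] / [4] / [6];  Q = [1, 4, 6] / [2, 5] / [3] / [7];  common shape = (3, 2, 1, 1)

Row-insert the values π_1, π_2, … into P one at a time, bumping the leftmost entry strictly greater than the inserted value down to the next row. The recording tableau Q records, in position (i, j), the step at which that cell was added to P.
  Insert 6 (step 1): P = [6];  Q = [1]
  Insert 4 (step 2): P = [4] / [6];  Q = [1] / [2]
  Insert 1 (step 3): P = [1] / [4] / [6];  Q = [1] / [2] / [3]
  Insert 7 (step 4): P = [1, 7] / [4] / [6];  Q = [1, 4] / [2] / [3]
  Insert 3 (step 5): P = [1, 3] / [4, 7] / [6];  Q = [1, 4] / [2, 5] / [3]
  Insert 5 (step 6): P = [1, 3, 5] / [4, 7] / [6];  Q = [1, 4, 6] / [2, 5] / [3]
  Insert 2 (step 7): P = [1, 2, 5] / [3, 7] / [4] / [6];  Q = [1, 4, 6] / [2, 5] / [3] / [7]
Final shape: (3, 2, 1, 1).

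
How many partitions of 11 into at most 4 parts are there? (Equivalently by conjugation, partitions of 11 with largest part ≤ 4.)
p(11, parts ≤ 4) = 27

Partitions of 11 with all parts ≤ 4: 4+4+3, 4+4+2+1, 4+4+1+1+1, 4+3+3+1, 4+3+2+2, 4+3+2+1+1, 4+3+1+1+1+1, 4+2+2+2+1, 4+2+2+1+1+1, 4+2+1+1+1+1+1, 4+1+1+1+1+1+1+1, 3+3+3+2, 3+3+3+1+1, 3+3+2+2+1, 3+3+2+1+1+1, 3+3+1+1+1+1+1, 3+2+2+2+2, 3+2+2+2+1+1, 3+2+2+1+1+1+1, 3+2+1+1+1+1+1+1, 3+1+1+1+1+1+1+1+1, 2+2+2+2+2+1, 2+2+2+2+1+1+1, 2+2+2+1+1+1+1+1, 2+2+1+1+1+1+1+1+1, 2+1+1+1+1+1+1+1+1+1, 1+1+1+1+1+1+1+1+1+1+1. Count = 27.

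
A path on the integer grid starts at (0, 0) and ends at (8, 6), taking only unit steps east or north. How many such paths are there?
Number of paths = 3003

A monotone lattice path from (0, 0) to (8, 6) consists of 8 east steps and 6 north steps in some order, so it is determined by which 8 of the 14 steps are east. The count is C(14, 8) = 3003.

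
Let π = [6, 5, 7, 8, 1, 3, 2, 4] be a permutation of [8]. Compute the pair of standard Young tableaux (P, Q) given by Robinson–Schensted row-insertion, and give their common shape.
P = [1, 2, 4] / [3, 7, 8] / [5] / [6];  Q = [1, 3, 4] / [2, 6, 8] / [5] / [7];  common shape = (3, 3, 1, 1)

Row-insert the values π_1, π_2, … into P one at a time, bumping the leftmost entry strictly greater than the inserted value down to the next row. The recording tableau Q records, in position (i, j), the step at which that cell was added to P.
  Insert 6 (step 1): P = [6];  Q = [1]
  Insert 5 (step 2): P = [5] / [6];  Q = [1] / [2]
  Insert 7 (step 3): P = [5, 7] / [6];  Q = [1, 3] / [2]
  Insert 8 (step 4): P = [5, 7, 8] / [6];  Q = [1, 3, 4] / [2]
  Insert 1 (step 5): P = [1, 7, 8] / [5] / [6];  Q = [1, 3, 4] / [2] / [5]
  Insert 3 (step 6): P = [1, 3, 8] / [5, 7] / [6];  Q = [1, 3, 4] / [2, 6] / [5]
  Insert 2 (step 7): P = [1, 2, 8] / [3, 7] / [5] / [6];  Q = [1, 3, 4] / [2, 6] / [5] / [7]
  Insert 4 (step 8): P = [1, 2, 4] / [3, 7, 8] / [5] / [6];  Q = [1, 3, 4] / [2, 6, 8] / [5] / [7]
Final shape: (3, 3, 1, 1).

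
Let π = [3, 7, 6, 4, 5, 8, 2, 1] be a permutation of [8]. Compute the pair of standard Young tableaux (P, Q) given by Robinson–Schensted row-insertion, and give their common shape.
P = [1, 4, 5, 8] / [2] / [3] / [6] / [7];  Q = [1, 2, 5, 6] / [3] / [4] / [7] / [8];  common shape = (4, 1, 1, 1, 1)

Row-insert the values π_1, π_2, … into P one at a time, bumping the leftmost entry strictly greater than the inserted value down to the next row. The recording tableau Q records, in position (i, j), the step at which that cell was added to P.
  Insert 3 (step 1): P = [3];  Q = [1]
  Insert 7 (step 2): P = [3, 7];  Q = [1, 2]
  Insert 6 (step 3): P = [3, 6] / [7];  Q = [1, 2] / [3]
  Insert 4 (step 4): P = [3, 4] / [6] / [7];  Q = [1, 2] / [3] / [4]
  Insert 5 (step 5): P = [3, 4, 5] / [6] / [7];  Q = [1, 2, 5] / [3] / [4]
  Insert 8 (step 6): P = [3, 4, 5, 8] / [6] / [7];  Q = [1, 2, 5, 6] / [3] / [4]
  Insert 2 (step 7): P = [2, 4, 5, 8] / [3] / [6] / [7];  Q = [1, 2, 5, 6] / [3] / [4] / [7]
  Insert 1 (step 8): P = [1, 4, 5, 8] / [2] / [3] / [6] / [7];  Q = [1, 2, 5, 6] / [3] / [4] / [7] / [8]
Final shape: (4, 1, 1, 1, 1).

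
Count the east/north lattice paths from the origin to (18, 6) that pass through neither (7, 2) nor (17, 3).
Number of paths = 82480

Inclusion–exclusion. Total paths: C(24, 18) = 134596. Through P₁: C(9, 7)·C(15, 11) = 49140. Through P₂: C(20, 17)·C(4, 1) = 4560. Since P₁ is strictly southwest of P₂, a monotone path through both must visit P₁ then P₂; paths through both = C(9, 7)·C(11, 10)·C(4, 1) = 1584. Avoid both = 134596 − 49140 − 4560 + 1584 = 82480.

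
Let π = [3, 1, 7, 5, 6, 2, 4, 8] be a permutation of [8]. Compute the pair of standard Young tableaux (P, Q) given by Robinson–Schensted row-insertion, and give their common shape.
P = [1, 2, 4, 8] / [3, 5, 6] / [7];  Q = [1, 3, 5, 8] / [2, 4, 7] / [6];  common shape = (4, 3, 1)

Row-insert the values π_1, π_2, … into P one at a time, bumping the leftmost entry strictly greater than the inserted value down to the next row. The recording tableau Q records, in position (i, j), the step at which that cell was added to P.
  Insert 3 (step 1): P = [3];  Q = [1]
  Insert 1 (step 2): P = [1] / [3];  Q = [1] / [2]
  Insert 7 (step 3): P = [1, 7] / [3];  Q = [1, 3] / [2]
  Insert 5 (step 4): P = [1, 5] / [3, 7];  Q = [1, 3] / [2, 4]
  Insert 6 (step 5): P = [1, 5, 6] / [3, 7];  Q = [1, 3, 5] / [2, 4]
  Insert 2 (step 6): P = [1, 2, 6] / [3, 5] / [7];  Q = [1, 3, 5] / [2, 4] / [6]
  Insert 4 (step 7): P = [1, 2, 4] / [3, 5, 6] / [7];  Q = [1, 3, 5] / [2, 4, 7] / [6]
  Insert 8 (step 8): P = [1, 2, 4, 8] / [3, 5, 6] / [7];  Q = [1, 3, 5, 8] / [2, 4, 7] / [6]
Final shape: (4, 3, 1).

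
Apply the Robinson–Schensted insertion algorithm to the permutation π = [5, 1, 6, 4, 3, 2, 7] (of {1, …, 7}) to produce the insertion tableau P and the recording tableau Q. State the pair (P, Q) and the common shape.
P = [1, 2, 7] / [3, 6] / [4] / [5];  Q = [1, 3, 7] / [2, 4] / [5] / [6];  common shape = (3, 2, 1, 1)

Row-insert the values π_1, π_2, … into P one at a time, bumping the leftmost entry strictly greater than the inserted value down to the next row. The recording tableau Q records, in position (i, j), the step at which that cell was added to P.
  Insert 5 (step 1): P = [5];  Q = [1]
  Insert 1 (step 2): P = [1] / [5];  Q = [1] / [2]
  Insert 6 (step 3): P = [1, 6] / [5];  Q = [1, 3] / [2]
  Insert 4 (step 4): P = [1, 4] / [5, 6];  Q = [1, 3] / [2, 4]
  Insert 3 (step 5): P = [1, 3] / [4, 6] / [5];  Q = [1, 3] / [2, 4] / [5]
  Insert 2 (step 6): P = [1, 2] / [3, 6] / [4] / [5];  Q = [1, 3] / [2, 4] / [5] / [6]
  Insert 7 (step 7): P = [1, 2, 7] / [3, 6] / [4] / [5];  Q = [1, 3, 7] / [2, 4] / [5] / [6]
Final shape: (3, 2, 1, 1).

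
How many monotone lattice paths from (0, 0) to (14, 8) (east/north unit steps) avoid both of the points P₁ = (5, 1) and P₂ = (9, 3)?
Number of paths = 218370

Inclusion–exclusion. Total paths: C(22, 14) = 319770. Through P₁: C(6, 5)·C(16, 9) = 68640. Through P₂: C(12, 9)·C(10, 5) = 55440. Since P₁ is strictly southwest of P₂, a monotone path through both must visit P₁ then P₂; paths through both = C(6, 5)·C(6, 4)·C(10, 5) = 22680. Avoid both = 319770 − 68640 − 55440 + 22680 = 218370.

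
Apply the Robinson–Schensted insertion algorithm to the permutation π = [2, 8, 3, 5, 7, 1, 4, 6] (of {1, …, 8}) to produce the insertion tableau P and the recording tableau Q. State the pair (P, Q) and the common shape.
P = [1, 3, 4, 6] / [2, 5, 7] / [8];  Q = [1, 2, 4, 5] / [3, 7, 8] / [6];  common shape = (4, 3, 1)

Row-insert the values π_1, π_2, … into P one at a time, bumping the leftmost entry strictly greater than the inserted value down to the next row. The recording tableau Q records, in position (i, j), the step at which that cell was added to P.
  Insert 2 (step 1): P = [2];  Q = [1]
  Insert 8 (step 2): P = [2, 8];  Q = [1, 2]
  Insert 3 (step 3): P = [2, 3] / [8];  Q = [1, 2] / [3]
  Insert 5 (step 4): P = [2, 3, 5] / [8];  Q = [1, 2, 4] / [3]
  Insert 7 (step 5): P = [2, 3, 5, 7] / [8];  Q = [1, 2, 4, 5] / [3]
  Insert 1 (step 6): P = [1, 3, 5, 7] / [2] / [8];  Q = [1, 2, 4, 5] / [3] / [6]
  Insert 4 (step 7): P = [1, 3, 4, 7] / [2, 5] / [8];  Q = [1, 2, 4, 5] / [3, 7] / [6]
  Insert 6 (step 8): P = [1, 3, 4, 6] / [2, 5, 7] / [8];  Q = [1, 2, 4, 5] / [3, 7, 8] / [6]
Final shape: (4, 3, 1).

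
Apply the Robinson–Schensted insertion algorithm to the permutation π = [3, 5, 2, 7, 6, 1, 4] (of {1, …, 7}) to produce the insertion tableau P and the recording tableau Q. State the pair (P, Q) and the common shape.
P = [1, 4, 6] / [2, 5] / [3, 7];  Q = [1, 2, 4] / [3, 5] / [6, 7];  common shape = (3, 2, 2)

Row-insert the values π_1, π_2, … into P one at a time, bumping the leftmost entry strictly greater than the inserted value down to the next row. The recording tableau Q records, in position (i, j), the step at which that cell was added to P.
  Insert 3 (step 1): P = [3];  Q = [1]
  Insert 5 (step 2): P = [3, 5];  Q = [1, 2]
  Insert 2 (step 3): P = [2, 5] / [3];  Q = [1, 2] / [3]
  Insert 7 (step 4): P = [2, 5, 7] / [3];  Q = [1, 2, 4] / [3]
  Insert 6 (step 5): P = [2, 5, 6] / [3, 7];  Q = [1, 2, 4] / [3, 5]
  Insert 1 (step 6): P = [1, 5, 6] / [2, 7] / [3];  Q = [1, 2, 4] / [3, 5] / [6]
  Insert 4 (step 7): P = [1, 4, 6] / [2, 5] / [3, 7];  Q = [1, 2, 4] / [3, 5] / [6, 7]
Final shape: (3, 2, 2).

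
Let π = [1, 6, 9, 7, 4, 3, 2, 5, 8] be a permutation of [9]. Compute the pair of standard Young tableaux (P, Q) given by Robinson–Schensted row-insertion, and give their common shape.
P = [1, 2, 5, 8] / [3, 7] / [4] / [6] / [9];  Q = [1, 2, 3, 9] / [4, 8] / [5] / [6] / [7];  common shape = (4, 2, 1, 1, 1)

Row-insert the values π_1, π_2, … into P one at a time, bumping the leftmost entry strictly greater than the inserted value down to the next row. The recording tableau Q records, in position (i, j), the step at which that cell was added to P.
  Insert 1 (step 1): P = [1];  Q = [1]
  Insert 6 (step 2): P = [1, 6];  Q = [1, 2]
  Insert 9 (step 3): P = [1, 6, 9];  Q = [1, 2, 3]
  Insert 7 (step 4): P = [1, 6, 7] / [9];  Q = [1, 2, 3] / [4]
  Insert 4 (step 5): P = [1, 4, 7] / [6] / [9];  Q = [1, 2, 3] / [4] / [5]
  Insert 3 (step 6): P = [1, 3, 7] / [4] / [6] / [9];  Q = [1, 2, 3] / [4] / [5] / [6]
  Insert 2 (step 7): P = [1, 2, 7] / [3] / [4] / [6] / [9];  Q = [1, 2, 3] / [4] / [5] / [6] / [7]
  Insert 5 (step 8): P = [1, 2, 5] / [3, 7] / [4] / [6] / [9];  Q = [1, 2, 3] / [4, 8] / [5] / [6] / [7]
  Insert 8 (step 9): P = [1, 2, 5, 8] / [3, 7] / [4] / [6] / [9];  Q = [1, 2, 3, 9] / [4, 8] / [5] / [6] / [7]
Final shape: (4, 2, 1, 1, 1).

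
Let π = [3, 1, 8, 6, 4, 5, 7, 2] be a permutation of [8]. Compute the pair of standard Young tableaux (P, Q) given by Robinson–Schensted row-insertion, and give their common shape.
P = [1, 2, 5, 7] / [3, 4] / [6] / [8];  Q = [1, 3, 6, 7] / [2, 4] / [5] / [8];  common shape = (4, 2, 1, 1)

Row-insert the values π_1, π_2, … into P one at a time, bumping the leftmost entry strictly greater than the inserted value down to the next row. The recording tableau Q records, in position (i, j), the step at which that cell was added to P.
  Insert 3 (step 1): P = [3];  Q = [1]
  Insert 1 (step 2): P = [1] / [3];  Q = [1] / [2]
  Insert 8 (step 3): P = [1, 8] / [3];  Q = [1, 3] / [2]
  Insert 6 (step 4): P = [1, 6] / [3, 8];  Q = [1, 3] / [2, 4]
  Insert 4 (step 5): P = [1, 4] / [3, 6] / [8];  Q = [1, 3] / [2, 4] / [5]
  Insert 5 (step 6): P = [1, 4, 5] / [3, 6] / [8];  Q = [1, 3, 6] / [2, 4] / [5]
  Insert 7 (step 7): P = [1, 4, 5, 7] / [3, 6] / [8];  Q = [1, 3, 6, 7] / [2, 4] / [5]
  Insert 2 (step 8): P = [1, 2, 5, 7] / [3, 4] / [6] / [8];  Q = [1, 3, 6, 7] / [2, 4] / [5] / [8]
Final shape: (4, 2, 1, 1).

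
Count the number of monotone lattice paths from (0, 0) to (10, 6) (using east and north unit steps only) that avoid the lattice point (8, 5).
Number of paths = 4147

Total paths from (0, 0) to (10, 6): C(16, 10) = 8008. Paths through (8, 5): (paths (0, 0) → (8, 5)) × (paths (8, 5) → (10, 6)) = C(13, 8) · C(3, 2) = 1287 · 3 = 3861. Avoidance count = 8008 − 3861 = 4147.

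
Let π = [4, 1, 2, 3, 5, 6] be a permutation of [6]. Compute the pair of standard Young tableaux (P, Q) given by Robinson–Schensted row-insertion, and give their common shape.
P = [1, 2, 3, 5, 6] / [4];  Q = [1, 3, 4, 5, 6] / [2];  common shape = (5, 1)

Row-insert the values π_1, π_2, … into P one at a time, bumping the leftmost entry strictly greater than the inserted value down to the next row. The recording tableau Q records, in position (i, j), the step at which that cell was added to P.
  Insert 4 (step 1): P = [4];  Q = [1]
  Insert 1 (step 2): P = [1] / [4];  Q = [1] / [2]
  Insert 2 (step 3): P = [1, 2] / [4];  Q = [1, 3] / [2]
  Insert 3 (step 4): P = [1, 2, 3] / [4];  Q = [1, 3, 4] / [2]
  Insert 5 (step 5): P = [1, 2, 3, 5] / [4];  Q = [1, 3, 4, 5] / [2]
  Insert 6 (step 6): P = [1, 2, 3, 5, 6] / [4];  Q = [1, 3, 4, 5, 6] / [2]
Final shape: (5, 1).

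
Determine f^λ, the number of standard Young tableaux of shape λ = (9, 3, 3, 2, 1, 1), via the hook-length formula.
# SYT of shape (9, 3, 3, 2, 1, 1) = 15116400

Hook-length formula: f^λ = n! / Π hook(c), product over all cells c of the Young diagram. For λ = (9, 3, 3, 2, 1, 1), n = 19 boxes. Hook lengths by row (left-to-right, top-to-bottom): [14, 11, 9, 6, 5, 4, 3, 2, 1]; [7, 4, 2]; [6, 3, 1]; [4, 1]; [2]; [1]. Product of hooks = 8047226880. So f^λ = 19! / 8047226880 = 121645100408832000 / 8047226880 = 15116400.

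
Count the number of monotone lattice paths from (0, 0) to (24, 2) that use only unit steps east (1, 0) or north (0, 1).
Number of paths = 325

A monotone lattice path from (0, 0) to (24, 2) consists of 24 east steps and 2 north steps in some order, so it is determined by which 24 of the 26 steps are east. The count is C(26, 24) = 325.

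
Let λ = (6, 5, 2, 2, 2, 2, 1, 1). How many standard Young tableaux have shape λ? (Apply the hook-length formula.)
# SYT of shape (6, 5, 2, 2, 2, 2, 1, 1) = 307676880

Hook-length formula: f^λ = n! / Π hook(c), product over all cells c of the Young diagram. For λ = (6, 5, 2, 2, 2, 2, 1, 1), n = 21 boxes. Hook lengths by row (left-to-right, top-to-bottom): [13, 10, 5, 4, 3, 1]; [11, 8, 3, 2, 1]; [7, 4]; [6, 3]; [5, 2]; [4, 1]; [2]; [1]. Product of hooks = 166053888000. So f^λ = 21! / 166053888000 = 51090942171709440000 / 166053888000 = 307676880.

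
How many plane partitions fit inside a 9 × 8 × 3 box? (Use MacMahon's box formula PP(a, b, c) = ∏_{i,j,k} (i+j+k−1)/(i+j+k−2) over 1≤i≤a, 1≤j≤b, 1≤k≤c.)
PP(9, 8, 3) = 198520691512

Evaluate the triple product over i = 1..9, j = 1..8, k = 1..3. The factors are (2/1) · (3/2) · (4/3) · (3/2) · (4/3) · (5/4) · (4/3) · (5/4) · … (216 factors total). The numerators and denominators telescope so the product is an integer; carrying out the multiplication exactly gives PP(9, 8, 3) = 198520691512.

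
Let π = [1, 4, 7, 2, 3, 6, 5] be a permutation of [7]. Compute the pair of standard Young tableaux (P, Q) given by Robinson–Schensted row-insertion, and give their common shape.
P = [1, 2, 3, 5] / [4, 6] / [7];  Q = [1, 2, 3, 6] / [4, 5] / [7];  common shape = (4, 2, 1)

Row-insert the values π_1, π_2, … into P one at a time, bumping the leftmost entry strictly greater than the inserted value down to the next row. The recording tableau Q records, in position (i, j), the step at which that cell was added to P.
  Insert 1 (step 1): P = [1];  Q = [1]
  Insert 4 (step 2): P = [1, 4];  Q = [1, 2]
  Insert 7 (step 3): P = [1, 4, 7];  Q = [1, 2, 3]
  Insert 2 (step 4): P = [1, 2, 7] / [4];  Q = [1, 2, 3] / [4]
  Insert 3 (step 5): P = [1, 2, 3] / [4, 7];  Q = [1, 2, 3] / [4, 5]
  Insert 6 (step 6): P = [1, 2, 3, 6] / [4, 7];  Q = [1, 2, 3, 6] / [4, 5]
  Insert 5 (step 7): P = [1, 2, 3, 5] / [4, 6] / [7];  Q = [1, 2, 3, 6] / [4, 5] / [7]
Final shape: (4, 2, 1).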